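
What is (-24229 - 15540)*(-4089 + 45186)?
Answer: -1634386593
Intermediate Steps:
(-24229 - 15540)*(-4089 + 45186) = -39769*41097 = -1634386593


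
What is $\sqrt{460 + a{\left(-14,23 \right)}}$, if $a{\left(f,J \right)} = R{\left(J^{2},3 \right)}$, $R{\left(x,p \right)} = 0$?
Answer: $2 \sqrt{115} \approx 21.448$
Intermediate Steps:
$a{\left(f,J \right)} = 0$
$\sqrt{460 + a{\left(-14,23 \right)}} = \sqrt{460 + 0} = \sqrt{460} = 2 \sqrt{115}$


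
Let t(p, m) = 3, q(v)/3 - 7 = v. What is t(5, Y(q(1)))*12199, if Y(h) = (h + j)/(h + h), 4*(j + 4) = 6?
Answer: 36597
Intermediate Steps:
q(v) = 21 + 3*v
j = -5/2 (j = -4 + (1/4)*6 = -4 + 3/2 = -5/2 ≈ -2.5000)
Y(h) = (-5/2 + h)/(2*h) (Y(h) = (h - 5/2)/(h + h) = (-5/2 + h)/((2*h)) = (-5/2 + h)*(1/(2*h)) = (-5/2 + h)/(2*h))
t(5, Y(q(1)))*12199 = 3*12199 = 36597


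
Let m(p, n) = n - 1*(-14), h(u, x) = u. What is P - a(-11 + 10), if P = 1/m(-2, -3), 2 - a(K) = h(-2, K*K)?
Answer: -43/11 ≈ -3.9091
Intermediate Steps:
a(K) = 4 (a(K) = 2 - 1*(-2) = 2 + 2 = 4)
m(p, n) = 14 + n (m(p, n) = n + 14 = 14 + n)
P = 1/11 (P = 1/(14 - 3) = 1/11 ≈ 0.090909)
P - a(-11 + 10) = 1/11 - 1*4 = 1/11 - 4 = -43/11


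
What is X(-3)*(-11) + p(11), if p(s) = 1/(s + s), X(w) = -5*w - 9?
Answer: -1451/22 ≈ -65.955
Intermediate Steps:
X(w) = -9 - 5*w
p(s) = 1/(2*s)
X(-3)*(-11) + p(11) = (-9 - 5*(-3))*(-11) + (½)/11 = (-9 + 15)*(-11) + (½)*(1/11) = 6*(-11) + 1/22 = -66 + 1/22 = -1451/22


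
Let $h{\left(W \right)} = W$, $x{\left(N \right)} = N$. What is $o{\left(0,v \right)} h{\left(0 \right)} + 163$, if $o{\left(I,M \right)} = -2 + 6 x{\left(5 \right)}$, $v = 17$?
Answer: $163$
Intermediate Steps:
$o{\left(I,M \right)} = 28$ ($o{\left(I,M \right)} = -2 + 6 \cdot 5 = -2 + 30 = 28$)
$o{\left(0,v \right)} h{\left(0 \right)} + 163 = 28 \cdot 0 + 163 = 0 + 163 = 163$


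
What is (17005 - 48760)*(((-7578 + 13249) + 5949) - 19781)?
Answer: 259152555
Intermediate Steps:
(17005 - 48760)*(((-7578 + 13249) + 5949) - 19781) = -31755*((5671 + 5949) - 19781) = -31755*(11620 - 19781) = -31755*(-8161) = 259152555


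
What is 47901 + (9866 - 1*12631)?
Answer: 45136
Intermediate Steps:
47901 + (9866 - 1*12631) = 47901 + (9866 - 12631) = 47901 - 2765 = 45136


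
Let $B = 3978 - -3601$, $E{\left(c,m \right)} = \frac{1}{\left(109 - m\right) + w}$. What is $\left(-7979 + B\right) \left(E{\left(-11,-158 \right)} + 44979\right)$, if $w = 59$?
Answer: $- \frac{2932631000}{163} \approx -1.7992 \cdot 10^{7}$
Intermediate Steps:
$E{\left(c,m \right)} = \frac{1}{168 - m}$ ($E{\left(c,m \right)} = \frac{1}{\left(109 - m\right) + 59} = \frac{1}{168 - m}$)
$B = 7579$ ($B = 3978 + 3601 = 7579$)
$\left(-7979 + B\right) \left(E{\left(-11,-158 \right)} + 44979\right) = \left(-7979 + 7579\right) \left(\frac{1}{168 - -158} + 44979\right) = - 400 \left(\frac{1}{168 + 158} + 44979\right) = - 400 \left(\frac{1}{326} + 44979\right) = \left(-400\right) \frac{14663155}{326} = - \frac{2932631000}{163}$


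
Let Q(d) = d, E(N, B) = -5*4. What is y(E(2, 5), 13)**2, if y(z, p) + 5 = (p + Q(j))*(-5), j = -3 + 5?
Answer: 6400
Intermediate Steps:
E(N, B) = -20
j = 2
y(z, p) = -15 - 5*p (y(z, p) = -5 + (p + 2)*(-5) = -5 + (2 + p)*(-5) = -5 + (-10 - 5*p) = -15 - 5*p)
y(E(2, 5), 13)**2 = (-15 - 5*13)**2 = (-15 - 65)**2 = (-80)**2 = 6400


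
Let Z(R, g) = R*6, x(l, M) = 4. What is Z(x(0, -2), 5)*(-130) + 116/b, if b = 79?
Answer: -246364/79 ≈ -3118.5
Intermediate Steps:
Z(R, g) = 6*R
Z(x(0, -2), 5)*(-130) + 116/b = (6*4)*(-130) + 116/79 = 24*(-130) + 116*(1/79) = -3120 + 116/79 = -246364/79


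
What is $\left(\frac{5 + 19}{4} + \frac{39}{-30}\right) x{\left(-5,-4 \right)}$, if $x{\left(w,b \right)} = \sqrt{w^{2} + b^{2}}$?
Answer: $\frac{47 \sqrt{41}}{10} \approx 30.095$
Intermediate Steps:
$x{\left(w,b \right)} = \sqrt{b^{2} + w^{2}}$
$\left(\frac{5 + 19}{4} + \frac{39}{-30}\right) x{\left(-5,-4 \right)} = \left(\frac{5 + 19}{4} + \frac{39}{-30}\right) \sqrt{\left(-4\right)^{2} + \left(-5\right)^{2}} = \left(24 \cdot \frac{1}{4} + 39 \left(- \frac{1}{30}\right)\right) \sqrt{16 + 25} = \left(6 - \frac{13}{10}\right) \sqrt{41} = \frac{47 \sqrt{41}}{10}$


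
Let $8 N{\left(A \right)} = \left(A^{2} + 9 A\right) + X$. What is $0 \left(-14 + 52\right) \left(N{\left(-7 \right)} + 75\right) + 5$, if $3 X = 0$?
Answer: $5$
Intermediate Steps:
$X = 0$ ($X = \frac{1}{3} \cdot 0 = 0$)
$N{\left(A \right)} = \frac{A^{2}}{8} + \frac{9 A}{8}$ ($N{\left(A \right)} = \frac{\left(A^{2} + 9 A\right) + 0}{8} = \frac{A^{2} + 9 A}{8} = \frac{A^{2}}{8} + \frac{9 A}{8}$)
$0 \left(-14 + 52\right) \left(N{\left(-7 \right)} + 75\right) + 5 = 0 \left(-14 + 52\right) \left(\frac{1}{8} \left(-7\right) \left(9 - 7\right) + 75\right) + 5 = 0 \cdot 38 \left(\frac{1}{8} \left(-7\right) 2 + 75\right) + 5 = 0 \cdot 38 \left(- \frac{7}{4} + 75\right) + 5 = 0 \cdot 38 \cdot \frac{293}{4} + 5 = 0 \cdot \frac{5567}{2} + 5 = 0 + 5 = 5$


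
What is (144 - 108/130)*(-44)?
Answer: -409464/65 ≈ -6299.4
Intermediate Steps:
(144 - 108/130)*(-44) = (144 - 108*1/130)*(-44) = (144 - 54/65)*(-44) = (9306/65)*(-44) = -409464/65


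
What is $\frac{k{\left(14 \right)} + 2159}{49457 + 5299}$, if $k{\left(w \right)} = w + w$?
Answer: $\frac{27}{676} \approx 0.039941$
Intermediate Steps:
$k{\left(w \right)} = 2 w$
$\frac{k{\left(14 \right)} + 2159}{49457 + 5299} = \frac{2 \cdot 14 + 2159}{49457 + 5299} = \frac{28 + 2159}{54756} = 2187 \cdot \frac{1}{54756} = \frac{27}{676}$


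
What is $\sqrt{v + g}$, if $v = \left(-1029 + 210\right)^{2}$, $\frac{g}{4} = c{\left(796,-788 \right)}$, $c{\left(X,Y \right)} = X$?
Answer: $\sqrt{673945} \approx 820.94$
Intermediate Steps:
$g = 3184$ ($g = 4 \cdot 796 = 3184$)
$v = 670761$ ($v = \left(-819\right)^{2} = 670761$)
$\sqrt{v + g} = \sqrt{670761 + 3184} = \sqrt{673945}$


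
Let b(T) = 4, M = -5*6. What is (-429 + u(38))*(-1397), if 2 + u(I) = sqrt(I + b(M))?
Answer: 602107 - 1397*sqrt(42) ≈ 5.9305e+5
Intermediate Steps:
M = -30
u(I) = -2 + sqrt(4 + I) (u(I) = -2 + sqrt(I + 4) = -2 + sqrt(4 + I))
(-429 + u(38))*(-1397) = (-429 + (-2 + sqrt(4 + 38)))*(-1397) = (-429 + (-2 + sqrt(42)))*(-1397) = (-431 + sqrt(42))*(-1397) = 602107 - 1397*sqrt(42)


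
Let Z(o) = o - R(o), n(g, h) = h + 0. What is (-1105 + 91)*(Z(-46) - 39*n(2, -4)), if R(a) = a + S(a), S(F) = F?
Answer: -204828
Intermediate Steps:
R(a) = 2*a (R(a) = a + a = 2*a)
n(g, h) = h
Z(o) = -o (Z(o) = o - 2*o = -o)
(-1105 + 91)*(Z(-46) - 39*n(2, -4)) = (-1105 + 91)*(-1*(-46) - 39*(-4)) = -1014*(46 + 156) = -1014*202 = -204828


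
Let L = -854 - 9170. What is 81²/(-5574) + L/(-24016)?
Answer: -1059325/1394429 ≈ -0.75968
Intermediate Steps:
L = -10024
81²/(-5574) + L/(-24016) = 81²/(-5574) - 10024/(-24016) = 6561*(-1/5574) - 10024*(-1/24016) = -2187/1858 + 1253/3002 = -1059325/1394429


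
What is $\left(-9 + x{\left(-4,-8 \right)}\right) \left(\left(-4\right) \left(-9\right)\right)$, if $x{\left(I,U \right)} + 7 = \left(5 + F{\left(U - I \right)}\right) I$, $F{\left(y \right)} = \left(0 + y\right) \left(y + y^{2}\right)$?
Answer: $5616$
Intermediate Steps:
$F{\left(y \right)} = y \left(y + y^{2}\right)$
$x{\left(I,U \right)} = -7 + I \left(5 + \left(U - I\right)^{2} \left(1 + U - I\right)\right)$ ($x{\left(I,U \right)} = -7 + \left(5 + \left(U - I\right)^{2} \left(1 - \left(I - U\right)\right)\right) I = -7 + \left(5 + \left(U - I\right)^{2} \left(1 + U - I\right)\right) I = -7 + I \left(5 + \left(U - I\right)^{2} \left(1 + U - I\right)\right)$)
$\left(-9 + x{\left(-4,-8 \right)}\right) \left(\left(-4\right) \left(-9\right)\right) = \left(-9 - \left(27 + 4 \left(-4 - -8\right)^{2} \left(1 - 8 - -4\right)\right)\right) \left(\left(-4\right) \left(-9\right)\right) = \left(-9 - \left(27 + 4 \left(-4 + 8\right)^{2} \left(1 - 8 + 4\right)\right)\right) 36 = \left(-9 - \left(27 + 4 \cdot 4^{2} \left(-3\right)\right)\right) 36 = \left(-9 - \left(27 - 192\right)\right) 36 = \left(-9 - -165\right) 36 = \left(-9 + 165\right) 36 = 156 \cdot 36 = 5616$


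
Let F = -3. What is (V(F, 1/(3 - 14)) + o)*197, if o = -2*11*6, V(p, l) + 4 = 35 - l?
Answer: -218670/11 ≈ -19879.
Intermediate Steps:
V(p, l) = 31 - l (V(p, l) = -4 + (35 - l) = 31 - l)
o = -132 (o = -22*6 = -132)
(V(F, 1/(3 - 14)) + o)*197 = ((31 - 1/(3 - 14)) - 132)*197 = ((31 - 1/(-11)) - 132)*197 = ((31 - 1*(-1/11)) - 132)*197 = ((31 + 1/11) - 132)*197 = (342/11 - 132)*197 = -1110/11*197 = -218670/11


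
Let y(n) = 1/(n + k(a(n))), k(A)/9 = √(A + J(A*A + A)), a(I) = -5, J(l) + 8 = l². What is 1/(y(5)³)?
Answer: 470330 + 848394*√43 ≈ 6.0336e+6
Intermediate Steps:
J(l) = -8 + l²
k(A) = 9*√(-8 + A + (A + A²)²) (k(A) = 9*√(A + (-8 + (A*A + A)²)) = 9*√(A + (-8 + (A² + A)²)) = 9*√(A + (-8 + (A + A²)²)) = 9*√(-8 + A + (A + A²)²))
y(n) = 1/(n + 27*√43) (y(n) = 1/(n + 9*√(-8 - 5 + (-5)²*(1 - 5)²)) = 1/(n + 9*√(-8 - 5 + 25*(-4)²)) = 1/(n + 9*√(-8 - 5 + 25*16)) = 1/(n + 9*√(-8 - 5 + 400)) = 1/(n + 9*√387) = 1/(n + 9*(3*√43)) = 1/(n + 27*√43))
1/(y(5)³) = 1/((1/(5 + 27*√43))³) = 1/((5 + 27*√43)⁻³) = (5 + 27*√43)³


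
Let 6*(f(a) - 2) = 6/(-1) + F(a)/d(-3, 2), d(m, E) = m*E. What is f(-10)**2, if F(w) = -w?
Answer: 169/324 ≈ 0.52160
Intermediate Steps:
d(m, E) = E*m
f(a) = 1 + a/36 (f(a) = 2 + (6/(-1) + (-a)/((2*(-3))))/6 = 2 + (6*(-1) - a/(-6))/6 = 2 + (-6 - a*(-1/6))/6 = 2 + (-6 + a/6)/6 = 2 + (-1 + a/36) = 1 + a/36)
f(-10)**2 = (1 + (1/36)*(-10))**2 = (1 - 5/18)**2 = (13/18)**2 = 169/324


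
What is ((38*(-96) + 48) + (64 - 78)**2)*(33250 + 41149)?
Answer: -253254196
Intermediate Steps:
((38*(-96) + 48) + (64 - 78)**2)*(33250 + 41149) = ((-3648 + 48) + (-14)**2)*74399 = (-3600 + 196)*74399 = -3404*74399 = -253254196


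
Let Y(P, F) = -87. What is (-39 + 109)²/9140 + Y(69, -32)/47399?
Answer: 11572996/21661343 ≈ 0.53427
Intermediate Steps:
(-39 + 109)²/9140 + Y(69, -32)/47399 = (-39 + 109)²/9140 - 87/47399 = 70²*(1/9140) - 87*1/47399 = 4900*(1/9140) - 87/47399 = 245/457 - 87/47399 = 11572996/21661343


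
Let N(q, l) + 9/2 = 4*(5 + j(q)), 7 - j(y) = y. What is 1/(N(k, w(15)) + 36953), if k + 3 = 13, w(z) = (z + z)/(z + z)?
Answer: 2/73913 ≈ 2.7059e-5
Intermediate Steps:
j(y) = 7 - y
w(z) = 1 (w(z) = (2*z)/((2*z)) = (2*z)*(1/(2*z)) = 1)
k = 10 (k = -3 + 13 = 10)
N(q, l) = 87/2 - 4*q (N(q, l) = -9/2 + 4*(5 + (7 - q)) = -9/2 + 4*(12 - q) = -9/2 + (48 - 4*q) = 87/2 - 4*q)
1/(N(k, w(15)) + 36953) = 1/((87/2 - 4*10) + 36953) = 1/((87/2 - 40) + 36953) = 1/(7/2 + 36953) = 1/(73913/2) = 2/73913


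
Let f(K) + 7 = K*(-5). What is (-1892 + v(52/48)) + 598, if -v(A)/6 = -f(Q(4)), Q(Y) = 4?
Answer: -1456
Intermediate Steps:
f(K) = -7 - 5*K (f(K) = -7 + K*(-5) = -7 - 5*K)
v(A) = -162 (v(A) = -(-6)*(-7 - 5*4) = -(-6)*(-7 - 20) = -(-6)*(-27) = -6*27 = -162)
(-1892 + v(52/48)) + 598 = (-1892 - 162) + 598 = -2054 + 598 = -1456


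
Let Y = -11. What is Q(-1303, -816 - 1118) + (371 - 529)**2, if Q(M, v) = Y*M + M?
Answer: 37994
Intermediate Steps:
Q(M, v) = -10*M (Q(M, v) = -11*M + M = -10*M)
Q(-1303, -816 - 1118) + (371 - 529)**2 = -10*(-1303) + (371 - 529)**2 = 13030 + (-158)**2 = 13030 + 24964 = 37994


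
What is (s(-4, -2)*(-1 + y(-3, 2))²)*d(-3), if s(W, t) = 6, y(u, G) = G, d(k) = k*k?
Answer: 54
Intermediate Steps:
d(k) = k²
(s(-4, -2)*(-1 + y(-3, 2))²)*d(-3) = (6*(-1 + 2)²)*(-3)² = (6*1²)*9 = (6*1)*9 = 6*9 = 54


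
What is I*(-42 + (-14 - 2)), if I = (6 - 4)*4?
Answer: -464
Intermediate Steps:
I = 8 (I = 2*4 = 8)
I*(-42 + (-14 - 2)) = 8*(-42 + (-14 - 2)) = 8*(-42 - 16) = 8*(-58) = -464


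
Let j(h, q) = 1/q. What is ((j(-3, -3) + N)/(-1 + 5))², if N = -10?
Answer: 961/144 ≈ 6.6736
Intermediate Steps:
((j(-3, -3) + N)/(-1 + 5))² = ((1/(-3) - 10)/(-1 + 5))² = ((-⅓ - 10)/4)² = (-31/3*¼)² = (-31/12)² = 961/144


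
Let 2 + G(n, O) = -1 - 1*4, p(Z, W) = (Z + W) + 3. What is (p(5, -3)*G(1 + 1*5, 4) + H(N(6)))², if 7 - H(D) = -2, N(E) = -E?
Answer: 676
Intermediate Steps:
H(D) = 9 (H(D) = 7 - 1*(-2) = 7 + 2 = 9)
p(Z, W) = 3 + W + Z (p(Z, W) = (W + Z) + 3 = 3 + W + Z)
G(n, O) = -7 (G(n, O) = -2 + (-1 - 1*4) = -2 + (-1 - 4) = -2 - 5 = -7)
(p(5, -3)*G(1 + 1*5, 4) + H(N(6)))² = ((3 - 3 + 5)*(-7) + 9)² = (5*(-7) + 9)² = (-35 + 9)² = (-26)² = 676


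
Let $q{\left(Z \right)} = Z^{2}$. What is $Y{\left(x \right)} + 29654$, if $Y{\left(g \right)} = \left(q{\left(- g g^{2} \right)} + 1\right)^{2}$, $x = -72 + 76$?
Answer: $16815063$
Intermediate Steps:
$x = 4$
$Y{\left(g \right)} = \left(1 + g^{6}\right)^{2}$ ($Y{\left(g \right)} = \left(\left(- g g^{2}\right)^{2} + 1\right)^{2} = \left(\left(- g^{3}\right)^{2} + 1\right)^{2} = \left(g^{6} + 1\right)^{2} = \left(1 + g^{6}\right)^{2}$)
$Y{\left(x \right)} + 29654 = \left(1 + 4^{6}\right)^{2} + 29654 = \left(1 + 4096\right)^{2} + 29654 = 4097^{2} + 29654 = 16785409 + 29654 = 16815063$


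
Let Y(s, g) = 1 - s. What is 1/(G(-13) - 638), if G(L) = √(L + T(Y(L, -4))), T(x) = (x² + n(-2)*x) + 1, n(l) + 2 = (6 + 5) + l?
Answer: -319/203381 - √282/406762 ≈ -0.0016098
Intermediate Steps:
n(l) = 9 + l (n(l) = -2 + ((6 + 5) + l) = -2 + (11 + l) = 9 + l)
T(x) = 1 + x² + 7*x (T(x) = (x² + (9 - 2)*x) + 1 = (x² + 7*x) + 1 = 1 + x² + 7*x)
G(L) = √(8 + (1 - L)² - 6*L) (G(L) = √(L + (1 + (1 - L)² + 7*(1 - L))) = √(L + (1 + (1 - L)² + (7 - 7*L))) = √(L + (8 + (1 - L)² - 7*L)) = √(8 + (1 - L)² - 6*L))
1/(G(-13) - 638) = 1/(√(9 + (-13)² - 8*(-13)) - 638) = 1/(√(9 + 169 + 104) - 638) = 1/(√282 - 638) = 1/(-638 + √282)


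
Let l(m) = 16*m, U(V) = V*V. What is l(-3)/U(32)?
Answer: -3/64 ≈ -0.046875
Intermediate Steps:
U(V) = V**2
l(-3)/U(32) = (16*(-3))/(32**2) = -48/1024 = -48*1/1024 = -3/64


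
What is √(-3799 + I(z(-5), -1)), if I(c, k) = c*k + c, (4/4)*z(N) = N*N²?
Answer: I*√3799 ≈ 61.636*I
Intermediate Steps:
z(N) = N³ (z(N) = N*N² = N³)
I(c, k) = c + c*k
√(-3799 + I(z(-5), -1)) = √(-3799 + (-5)³*(1 - 1)) = √(-3799 - 125*0) = √(-3799 + 0) = √(-3799) = I*√3799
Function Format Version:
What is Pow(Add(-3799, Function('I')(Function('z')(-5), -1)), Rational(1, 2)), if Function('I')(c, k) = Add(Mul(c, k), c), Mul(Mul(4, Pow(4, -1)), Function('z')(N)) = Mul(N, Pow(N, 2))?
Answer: Mul(I, Pow(3799, Rational(1, 2))) ≈ Mul(61.636, I)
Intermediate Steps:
Function('z')(N) = Pow(N, 3) (Function('z')(N) = Mul(N, Pow(N, 2)) = Pow(N, 3))
Function('I')(c, k) = Add(c, Mul(c, k))
Pow(Add(-3799, Function('I')(Function('z')(-5), -1)), Rational(1, 2)) = Pow(Add(-3799, Mul(Pow(-5, 3), Add(1, -1))), Rational(1, 2)) = Pow(Add(-3799, Mul(-125, 0)), Rational(1, 2)) = Pow(Add(-3799, 0), Rational(1, 2)) = Pow(-3799, Rational(1, 2)) = Mul(I, Pow(3799, Rational(1, 2)))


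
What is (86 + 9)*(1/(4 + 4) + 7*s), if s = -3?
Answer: -15865/8 ≈ -1983.1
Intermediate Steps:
(86 + 9)*(1/(4 + 4) + 7*s) = (86 + 9)*(1/(4 + 4) + 7*(-3)) = 95*(1/8 - 21) = 95*(⅛ - 21) = 95*(-167/8) = -15865/8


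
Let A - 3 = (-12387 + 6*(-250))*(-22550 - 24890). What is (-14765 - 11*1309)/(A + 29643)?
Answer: -14582/329414463 ≈ -4.4266e-5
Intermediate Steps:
A = 658799283 (A = 3 + (-12387 + 6*(-250))*(-22550 - 24890) = 3 + (-12387 - 1500)*(-47440) = 3 - 13887*(-47440) = 3 + 658799280 = 658799283)
(-14765 - 11*1309)/(A + 29643) = (-14765 - 11*1309)/(658799283 + 29643) = (-14765 - 14399)/658828926 = -29164*1/658828926 = -14582/329414463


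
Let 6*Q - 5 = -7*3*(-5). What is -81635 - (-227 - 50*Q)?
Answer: -241474/3 ≈ -80491.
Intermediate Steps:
Q = 55/3 (Q = ⅚ + (-7*3*(-5))/6 = ⅚ + (-21*(-5))/6 = ⅚ + (⅙)*105 = ⅚ + 35/2 = 55/3 ≈ 18.333)
-81635 - (-227 - 50*Q) = -81635 - (-227 - 50*55/3) = -81635 - (-227 - 2750/3) = -81635 - 1*(-3431/3) = -81635 + 3431/3 = -241474/3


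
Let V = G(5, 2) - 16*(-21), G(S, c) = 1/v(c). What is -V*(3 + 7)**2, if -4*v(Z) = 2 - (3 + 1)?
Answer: -33800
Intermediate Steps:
v(Z) = 1/2 (v(Z) = -(2 - (3 + 1))/4 = -(2 - 1*4)/4 = -(2 - 4)/4 = -1/4*(-2) = 1/2)
G(S, c) = 2 (G(S, c) = 1/(1/2) = 2)
V = 338 (V = 2 - 16*(-21) = 2 + 336 = 338)
-V*(3 + 7)**2 = -338*(3 + 7)**2 = -338*10**2 = -338*100 = -1*33800 = -33800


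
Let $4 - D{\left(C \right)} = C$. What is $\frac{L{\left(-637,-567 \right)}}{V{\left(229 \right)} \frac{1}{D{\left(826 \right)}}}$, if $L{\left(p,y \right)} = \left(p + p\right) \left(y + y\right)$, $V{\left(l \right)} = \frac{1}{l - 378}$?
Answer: $176945926248$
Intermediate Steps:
$D{\left(C \right)} = 4 - C$
$V{\left(l \right)} = \frac{1}{-378 + l}$
$L{\left(p,y \right)} = 4 p y$ ($L{\left(p,y \right)} = 2 p 2 y = 4 p y$)
$\frac{L{\left(-637,-567 \right)}}{V{\left(229 \right)} \frac{1}{D{\left(826 \right)}}} = \frac{4 \left(-637\right) \left(-567\right)}{\frac{1}{-378 + 229} \frac{1}{4 - 826}} = \frac{1444716}{\frac{1}{-149} \frac{1}{4 - 826}} = \frac{1444716}{\left(- \frac{1}{149}\right) \frac{1}{-822}} = \frac{1444716}{\left(- \frac{1}{149}\right) \left(- \frac{1}{822}\right)} = 1444716 \frac{1}{\frac{1}{122478}} = 1444716 \cdot 122478 = 176945926248$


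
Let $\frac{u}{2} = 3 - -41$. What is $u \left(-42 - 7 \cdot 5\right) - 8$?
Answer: $-6784$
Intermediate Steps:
$u = 88$ ($u = 2 \left(3 - -41\right) = 2 \left(3 + 41\right) = 2 \cdot 44 = 88$)
$u \left(-42 - 7 \cdot 5\right) - 8 = 88 \left(-42 - 7 \cdot 5\right) - 8 = 88 \left(-42 - 35\right) - 8 = 88 \left(-77\right) - 8 = -6776 - 8 = -6784$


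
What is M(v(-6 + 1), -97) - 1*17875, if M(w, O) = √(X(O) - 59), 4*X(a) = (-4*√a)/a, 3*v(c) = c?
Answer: -17875 + √(-555131 + 97*I*√97)/97 ≈ -17875.0 + 7.6812*I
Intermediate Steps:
v(c) = c/3
X(a) = -1/√a (X(a) = ((-4*√a)/a)/4 = (-4/√a)/4 = -1/√a)
M(w, O) = √(-59 - 1/√O) (M(w, O) = √(-1/√O - 59) = √(-59 - 1/√O))
M(v(-6 + 1), -97) - 1*17875 = √(-59 - 1/√(-97)) - 1*17875 = √(-59 - (-1)*I*√97/97) - 17875 = √(-59 + I*√97/97) - 17875 = -17875 + √(-59 + I*√97/97)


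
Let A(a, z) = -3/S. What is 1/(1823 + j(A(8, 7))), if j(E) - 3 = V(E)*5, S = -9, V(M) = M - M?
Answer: 1/1826 ≈ 0.00054764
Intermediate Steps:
V(M) = 0
A(a, z) = 1/3 (A(a, z) = -3/(-9) = -3*(-1/9) = 1/3)
j(E) = 3 (j(E) = 3 + 0*5 = 3 + 0 = 3)
1/(1823 + j(A(8, 7))) = 1/(1823 + 3) = 1/1826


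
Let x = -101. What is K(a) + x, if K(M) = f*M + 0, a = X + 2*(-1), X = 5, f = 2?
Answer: -95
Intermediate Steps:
a = 3 (a = 5 + 2*(-1) = 5 - 2 = 3)
K(M) = 2*M (K(M) = 2*M + 0 = 2*M)
K(a) + x = 2*3 - 101 = 6 - 101 = -95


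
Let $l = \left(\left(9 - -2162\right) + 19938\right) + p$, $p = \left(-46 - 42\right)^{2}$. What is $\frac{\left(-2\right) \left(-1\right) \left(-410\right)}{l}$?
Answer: $- \frac{820}{29853} \approx -0.027468$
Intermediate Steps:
$p = 7744$ ($p = \left(-88\right)^{2} = 7744$)
$l = 29853$ ($l = \left(\left(9 - -2162\right) + 19938\right) + 7744 = \left(\left(9 + 2162\right) + 19938\right) + 7744 = \left(2171 + 19938\right) + 7744 = 22109 + 7744 = 29853$)
$\frac{\left(-2\right) \left(-1\right) \left(-410\right)}{l} = \frac{\left(-2\right) \left(-1\right) \left(-410\right)}{29853} = 2 \left(-410\right) \frac{1}{29853} = \left(-820\right) \frac{1}{29853} = - \frac{820}{29853}$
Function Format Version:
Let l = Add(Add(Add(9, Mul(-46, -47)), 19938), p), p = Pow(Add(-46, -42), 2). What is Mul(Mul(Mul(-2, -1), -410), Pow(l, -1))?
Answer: Rational(-820, 29853) ≈ -0.027468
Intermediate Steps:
p = 7744 (p = Pow(-88, 2) = 7744)
l = 29853 (l = Add(Add(Add(9, Mul(-46, -47)), 19938), 7744) = Add(Add(Add(9, 2162), 19938), 7744) = Add(Add(2171, 19938), 7744) = Add(22109, 7744) = 29853)
Mul(Mul(Mul(-2, -1), -410), Pow(l, -1)) = Mul(Mul(Mul(-2, -1), -410), Pow(29853, -1)) = Mul(Mul(2, -410), Rational(1, 29853)) = Mul(-820, Rational(1, 29853)) = Rational(-820, 29853)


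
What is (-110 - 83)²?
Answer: 37249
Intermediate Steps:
(-110 - 83)² = (-193)² = 37249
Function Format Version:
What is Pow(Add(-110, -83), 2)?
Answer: 37249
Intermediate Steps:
Pow(Add(-110, -83), 2) = Pow(-193, 2) = 37249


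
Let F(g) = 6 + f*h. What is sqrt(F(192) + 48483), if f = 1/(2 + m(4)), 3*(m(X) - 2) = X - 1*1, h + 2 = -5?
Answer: sqrt(1212190)/5 ≈ 220.20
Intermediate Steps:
h = -7 (h = -2 - 5 = -7)
m(X) = 5/3 + X/3 (m(X) = 2 + (X - 1*1)/3 = 2 + (X - 1)/3 = 2 + (-1 + X)/3 = 2 + (-1/3 + X/3) = 5/3 + X/3)
f = 1/5 (f = 1/(2 + (5/3 + (1/3)*4)) = 1/(2 + (5/3 + 4/3)) = 1/(2 + 3) = 1/5 ≈ 0.20000)
F(g) = 23/5 (F(g) = 6 + (1/5)*(-7) = 6 - 7/5 = 23/5)
sqrt(F(192) + 48483) = sqrt(23/5 + 48483) = sqrt(242438/5) = sqrt(1212190)/5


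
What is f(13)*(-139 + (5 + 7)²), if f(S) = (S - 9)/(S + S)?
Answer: 10/13 ≈ 0.76923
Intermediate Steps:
f(S) = (-9 + S)/(2*S) (f(S) = (-9 + S)/((2*S)) = (-9 + S)*(1/(2*S)) = (-9 + S)/(2*S))
f(13)*(-139 + (5 + 7)²) = ((½)*(-9 + 13)/13)*(-139 + (5 + 7)²) = ((½)*(1/13)*4)*(-139 + 12²) = 2*(-139 + 144)/13 = (2/13)*5 = 10/13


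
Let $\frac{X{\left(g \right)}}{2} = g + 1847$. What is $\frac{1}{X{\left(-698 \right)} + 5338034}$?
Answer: $\frac{1}{5340332} \approx 1.8725 \cdot 10^{-7}$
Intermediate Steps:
$X{\left(g \right)} = 3694 + 2 g$ ($X{\left(g \right)} = 2 \left(g + 1847\right) = 2 \left(1847 + g\right) = 3694 + 2 g$)
$\frac{1}{X{\left(-698 \right)} + 5338034} = \frac{1}{\left(3694 + 2 \left(-698\right)\right) + 5338034} = \frac{1}{\left(3694 - 1396\right) + 5338034} = \frac{1}{2298 + 5338034} = \frac{1}{5340332}$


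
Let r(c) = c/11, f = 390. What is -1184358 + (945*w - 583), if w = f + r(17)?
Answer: -8964236/11 ≈ -8.1493e+5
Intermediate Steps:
r(c) = c/11 (r(c) = c*(1/11) = c/11)
w = 4307/11 (w = 390 + (1/11)*17 = 390 + 17/11 = 4307/11 ≈ 391.55)
-1184358 + (945*w - 583) = -1184358 + (945*(4307/11) - 583) = -1184358 + (4070115/11 - 583) = -1184358 + 4063702/11 = -8964236/11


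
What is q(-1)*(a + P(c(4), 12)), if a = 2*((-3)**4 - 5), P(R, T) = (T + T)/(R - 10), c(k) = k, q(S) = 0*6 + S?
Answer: -148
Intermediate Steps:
q(S) = S (q(S) = 0 + S = S)
P(R, T) = 2*T/(-10 + R) (P(R, T) = (2*T)/(-10 + R) = 2*T/(-10 + R))
a = 152 (a = 2*(81 - 5) = 2*76 = 152)
q(-1)*(a + P(c(4), 12)) = -(152 + 2*12/(-10 + 4)) = -(152 + 2*12/(-6)) = -(152 + 2*12*(-1/6)) = -(152 - 4) = -1*148 = -148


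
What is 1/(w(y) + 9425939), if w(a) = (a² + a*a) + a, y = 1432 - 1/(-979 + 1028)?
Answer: 2401/32481933500 ≈ 7.3918e-8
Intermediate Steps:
y = 70167/49 (y = 1432 - 1/49 = 70167/49 ≈ 1432.0)
w(a) = a + 2*a² (w(a) = (a² + a²) + a = 2*a² + a = a + 2*a²)
1/(w(y) + 9425939) = 1/(70167*(1 + 2*(70167/49))/49 + 9425939) = 1/(70167*(1 + 140334/49)/49 + 9425939) = 1/((70167/49)*(140383/49) + 9425939) = 1/(9850253961/2401 + 9425939) = 1/(32481933500/2401) = 2401/32481933500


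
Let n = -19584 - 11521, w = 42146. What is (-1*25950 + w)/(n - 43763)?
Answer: -4049/18717 ≈ -0.21633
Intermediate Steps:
n = -31105
(-1*25950 + w)/(n - 43763) = (-1*25950 + 42146)/(-31105 - 43763) = (-25950 + 42146)/(-74868) = 16196*(-1/74868) = -4049/18717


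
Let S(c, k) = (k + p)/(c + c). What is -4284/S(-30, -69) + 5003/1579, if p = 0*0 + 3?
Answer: -67589327/17369 ≈ -3891.4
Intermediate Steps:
p = 3 (p = 0 + 3 = 3)
S(c, k) = (3 + k)/(2*c) (S(c, k) = (k + 3)/(c + c) = (3 + k)/((2*c)) = (3 + k)*(1/(2*c)) = (3 + k)/(2*c))
-4284/S(-30, -69) + 5003/1579 = -4284*(-60/(3 - 69)) + 5003/1579 = -4284/((½)*(-1/30)*(-66)) + 5003*(1/1579) = -4284/11/10 + 5003/1579 = -4284*10/11 + 5003/1579 = -42840/11 + 5003/1579 = -67589327/17369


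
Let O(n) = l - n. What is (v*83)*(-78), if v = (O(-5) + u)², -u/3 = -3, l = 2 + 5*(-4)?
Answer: -103584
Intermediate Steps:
l = -18 (l = 2 - 20 = -18)
u = 9 (u = -3*(-3) = 9)
O(n) = -18 - n
v = 16 (v = ((-18 - 1*(-5)) + 9)² = ((-18 + 5) + 9)² = (-13 + 9)² = (-4)² = 16)
(v*83)*(-78) = (16*83)*(-78) = 1328*(-78) = -103584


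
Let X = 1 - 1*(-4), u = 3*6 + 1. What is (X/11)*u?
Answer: 95/11 ≈ 8.6364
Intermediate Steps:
u = 19 (u = 18 + 1 = 19)
X = 5 (X = 1 + 4 = 5)
(X/11)*u = (5/11)*19 = 95/11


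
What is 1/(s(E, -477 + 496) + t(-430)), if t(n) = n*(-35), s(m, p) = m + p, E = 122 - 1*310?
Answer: 1/14881 ≈ 6.7200e-5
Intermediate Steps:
E = -188 (E = 122 - 310 = -188)
t(n) = -35*n
1/(s(E, -477 + 496) + t(-430)) = 1/((-188 + (-477 + 496)) - 35*(-430)) = 1/((-188 + 19) + 15050) = 1/(-169 + 15050) = 1/14881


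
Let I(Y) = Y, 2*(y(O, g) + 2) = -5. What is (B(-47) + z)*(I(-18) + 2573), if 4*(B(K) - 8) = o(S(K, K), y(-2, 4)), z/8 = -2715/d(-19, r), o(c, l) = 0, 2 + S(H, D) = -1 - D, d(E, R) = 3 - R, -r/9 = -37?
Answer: 2074660/11 ≈ 1.8861e+5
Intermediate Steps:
r = 333 (r = -9*(-37) = 333)
y(O, g) = -9/2 (y(O, g) = -2 + (1/2)*(-5) = -2 - 5/2 = -9/2)
S(H, D) = -3 - D (S(H, D) = -2 + (-1 - D) = -3 - D)
z = 724/11 (z = 8*(-2715/(3 - 1*333)) = 8*(-2715/(3 - 333)) = 8*(-2715/(-330)) = 8*(-2715*(-1/330)) = 8*(181/22) = 724/11 ≈ 65.818)
B(K) = 8 (B(K) = 8 + (1/4)*0 = 8 + 0 = 8)
(B(-47) + z)*(I(-18) + 2573) = (8 + 724/11)*(-18 + 2573) = (812/11)*2555 = 2074660/11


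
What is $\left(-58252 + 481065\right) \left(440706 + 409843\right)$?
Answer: $359623174337$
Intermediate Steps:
$\left(-58252 + 481065\right) \left(440706 + 409843\right) = 422813 \cdot 850549 = 359623174337$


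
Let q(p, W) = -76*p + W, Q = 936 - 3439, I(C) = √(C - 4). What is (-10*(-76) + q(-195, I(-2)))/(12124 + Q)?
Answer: 15580/9621 + I*√6/9621 ≈ 1.6194 + 0.0002546*I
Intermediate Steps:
I(C) = √(-4 + C)
Q = -2503
q(p, W) = W - 76*p
(-10*(-76) + q(-195, I(-2)))/(12124 + Q) = (-10*(-76) + (√(-4 - 2) - 76*(-195)))/(12124 - 2503) = (760 + (√(-6) + 14820))/9621 = (760 + (I*√6 + 14820))*(1/9621) = (760 + (14820 + I*√6))*(1/9621) = (15580 + I*√6)*(1/9621) = 15580/9621 + I*√6/9621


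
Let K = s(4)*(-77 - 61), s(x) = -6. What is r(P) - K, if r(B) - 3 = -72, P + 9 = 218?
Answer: -897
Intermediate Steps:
P = 209 (P = -9 + 218 = 209)
r(B) = -69 (r(B) = 3 - 72 = -69)
K = 828 (K = -6*(-77 - 61) = -6*(-138) = 828)
r(P) - K = -69 - 1*828 = -69 - 828 = -897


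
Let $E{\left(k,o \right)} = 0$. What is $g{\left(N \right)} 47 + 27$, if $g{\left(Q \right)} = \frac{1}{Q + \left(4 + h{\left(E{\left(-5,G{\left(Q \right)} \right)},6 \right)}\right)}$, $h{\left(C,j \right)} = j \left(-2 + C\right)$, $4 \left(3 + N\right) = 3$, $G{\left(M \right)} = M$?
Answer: $\frac{919}{41} \approx 22.415$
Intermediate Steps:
$N = - \frac{9}{4}$ ($N = -3 + \frac{1}{4} \cdot 3 = -3 + \frac{3}{4} = - \frac{9}{4} \approx -2.25$)
$g{\left(Q \right)} = \frac{1}{-8 + Q}$ ($g{\left(Q \right)} = \frac{1}{Q + \left(4 + 6 \left(-2 + 0\right)\right)} = \frac{1}{Q + \left(4 + 6 \left(-2\right)\right)} = \frac{1}{Q + \left(4 - 12\right)} = \frac{1}{Q - 8} = \frac{1}{-8 + Q}$)
$g{\left(N \right)} 47 + 27 = \frac{1}{-8 - \frac{9}{4}} \cdot 47 + 27 = \frac{1}{- \frac{41}{4}} \cdot 47 + 27 = \left(- \frac{4}{41}\right) 47 + 27 = - \frac{188}{41} + 27 = \frac{919}{41}$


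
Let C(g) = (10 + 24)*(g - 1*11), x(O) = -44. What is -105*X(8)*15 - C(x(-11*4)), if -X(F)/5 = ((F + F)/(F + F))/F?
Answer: 22835/8 ≈ 2854.4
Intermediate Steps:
X(F) = -5/F (X(F) = -5*(F + F)/(F + F)/F = -5*(2*F)/((2*F))/F = -5*(2*F)*(1/(2*F))/F = -5/F)
C(g) = -374 + 34*g (C(g) = 34*(g - 11) = 34*(-11 + g) = -374 + 34*g)
-105*X(8)*15 - C(x(-11*4)) = -(-525)/8*15 - (-374 + 34*(-44)) = -(-525)/8*15 - (-374 - 1496) = -105*(-5/8)*15 - 1*(-1870) = (525/8)*15 + 1870 = 7875/8 + 1870 = 22835/8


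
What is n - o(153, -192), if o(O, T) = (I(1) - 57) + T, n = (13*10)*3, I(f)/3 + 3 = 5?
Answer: 633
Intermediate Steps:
I(f) = 6 (I(f) = -9 + 3*5 = -9 + 15 = 6)
n = 390 (n = 130*3 = 390)
o(O, T) = -51 + T (o(O, T) = (6 - 57) + T = -51 + T)
n - o(153, -192) = 390 - (-51 - 192) = 390 - 1*(-243) = 390 + 243 = 633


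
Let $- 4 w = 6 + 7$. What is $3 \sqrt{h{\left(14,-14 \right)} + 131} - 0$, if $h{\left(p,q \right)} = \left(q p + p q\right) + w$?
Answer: $\frac{3 i \sqrt{1057}}{2} \approx 48.767 i$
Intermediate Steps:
$w = - \frac{13}{4}$ ($w = - \frac{6 + 7}{4} = \left(- \frac{1}{4}\right) 13 = - \frac{13}{4} \approx -3.25$)
$h{\left(p,q \right)} = - \frac{13}{4} + 2 p q$ ($h{\left(p,q \right)} = \left(q p + p q\right) - \frac{13}{4} = \left(p q + p q\right) - \frac{13}{4} = 2 p q - \frac{13}{4} = - \frac{13}{4} + 2 p q$)
$3 \sqrt{h{\left(14,-14 \right)} + 131} - 0 = 3 \sqrt{\left(- \frac{13}{4} + 2 \cdot 14 \left(-14\right)\right) + 131} - 0 = 3 \sqrt{\left(- \frac{13}{4} - 392\right) + 131} + 0 = 3 \sqrt{- \frac{1581}{4} + 131} + 0 = 3 \sqrt{- \frac{1057}{4}} + 0 = 3 \frac{i \sqrt{1057}}{2} + 0 = \frac{3 i \sqrt{1057}}{2} + 0 = \frac{3 i \sqrt{1057}}{2}$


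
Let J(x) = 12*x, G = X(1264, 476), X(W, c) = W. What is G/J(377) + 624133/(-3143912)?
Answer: 287581769/3555764472 ≈ 0.080878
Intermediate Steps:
G = 1264
G/J(377) + 624133/(-3143912) = 1264/((12*377)) + 624133/(-3143912) = 1264/4524 + 624133*(-1/3143912) = 1264*(1/4524) - 624133/3143912 = 316/1131 - 624133/3143912 = 287581769/3555764472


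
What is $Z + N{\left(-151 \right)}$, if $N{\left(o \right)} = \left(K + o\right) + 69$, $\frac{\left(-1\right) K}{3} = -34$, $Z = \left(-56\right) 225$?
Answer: $-12580$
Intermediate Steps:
$Z = -12600$
$K = 102$ ($K = \left(-3\right) \left(-34\right) = 102$)
$N{\left(o \right)} = 171 + o$ ($N{\left(o \right)} = \left(102 + o\right) + 69 = 171 + o$)
$Z + N{\left(-151 \right)} = -12600 + \left(171 - 151\right) = -12600 + 20 = -12580$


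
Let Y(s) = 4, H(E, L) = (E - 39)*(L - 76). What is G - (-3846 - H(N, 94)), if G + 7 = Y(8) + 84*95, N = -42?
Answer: 10365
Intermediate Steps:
H(E, L) = (-76 + L)*(-39 + E) (H(E, L) = (-39 + E)*(-76 + L) = (-76 + L)*(-39 + E))
G = 7977 (G = -7 + (4 + 84*95) = -7 + (4 + 7980) = -7 + 7984 = 7977)
G - (-3846 - H(N, 94)) = 7977 - (-3846 - (2964 - 76*(-42) - 39*94 - 42*94)) = 7977 - (-3846 - (2964 + 3192 - 3666 - 3948)) = 7977 - (-3846 - 1*(-1458)) = 7977 - (-3846 + 1458) = 7977 - 1*(-2388) = 7977 + 2388 = 10365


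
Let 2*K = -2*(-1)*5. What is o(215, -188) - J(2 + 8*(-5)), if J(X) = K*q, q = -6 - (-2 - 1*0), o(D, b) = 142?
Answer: 162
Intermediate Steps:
q = -4 (q = -6 - (-2 + 0) = -6 - 1*(-2) = -6 + 2 = -4)
K = 5 (K = (-2*(-1)*5)/2 = (2*5)/2 = (1/2)*10 = 5)
J(X) = -20 (J(X) = 5*(-4) = -20)
o(215, -188) - J(2 + 8*(-5)) = 142 - 1*(-20) = 142 + 20 = 162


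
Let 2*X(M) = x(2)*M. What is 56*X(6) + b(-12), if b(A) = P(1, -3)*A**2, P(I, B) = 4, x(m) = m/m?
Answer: 744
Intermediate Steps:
x(m) = 1
X(M) = M/2 (X(M) = (1*M)/2 = M/2)
b(A) = 4*A**2
56*X(6) + b(-12) = 56*((1/2)*6) + 4*(-12)**2 = 56*3 + 4*144 = 168 + 576 = 744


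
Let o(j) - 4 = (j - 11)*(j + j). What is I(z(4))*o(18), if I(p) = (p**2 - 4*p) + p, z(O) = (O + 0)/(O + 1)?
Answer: -11264/25 ≈ -450.56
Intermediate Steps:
o(j) = 4 + 2*j*(-11 + j) (o(j) = 4 + (j - 11)*(j + j) = 4 + (-11 + j)*(2*j) = 4 + 2*j*(-11 + j))
z(O) = O/(1 + O)
I(p) = p**2 - 3*p
I(z(4))*o(18) = ((4/(1 + 4))*(-3 + 4/(1 + 4)))*(4 - 22*18 + 2*18**2) = ((4/5)*(-3 + 4/5))*(4 - 396 + 2*324) = ((4*(1/5))*(-3 + 4*(1/5)))*(4 - 396 + 648) = (4*(-3 + 4/5)/5)*256 = ((4/5)*(-11/5))*256 = -44/25*256 = -11264/25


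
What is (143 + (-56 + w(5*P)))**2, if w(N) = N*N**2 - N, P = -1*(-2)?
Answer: 1159929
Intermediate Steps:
P = 2
w(N) = N**3 - N
(143 + (-56 + w(5*P)))**2 = (143 + (-56 + ((5*2)**3 - 5*2)))**2 = (143 + (-56 + (10**3 - 1*10)))**2 = (143 + (-56 + (1000 - 10)))**2 = (143 + (-56 + 990))**2 = (143 + 934)**2 = 1077**2 = 1159929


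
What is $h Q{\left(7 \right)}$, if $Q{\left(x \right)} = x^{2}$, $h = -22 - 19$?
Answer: $-2009$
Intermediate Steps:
$h = -41$ ($h = -22 - 19 = -41$)
$h Q{\left(7 \right)} = - 41 \cdot 7^{2} = \left(-41\right) 49 = -2009$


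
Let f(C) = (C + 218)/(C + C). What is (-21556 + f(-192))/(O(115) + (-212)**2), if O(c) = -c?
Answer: -4138765/8607168 ≈ -0.48085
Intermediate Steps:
f(C) = (218 + C)/(2*C) (f(C) = (218 + C)/((2*C)) = (218 + C)*(1/(2*C)) = (218 + C)/(2*C))
(-21556 + f(-192))/(O(115) + (-212)**2) = (-21556 + (1/2)*(218 - 192)/(-192))/(-1*115 + (-212)**2) = (-21556 + (1/2)*(-1/192)*26)/(-115 + 44944) = (-21556 - 13/192)/44829 = -4138765/192*1/44829 = -4138765/8607168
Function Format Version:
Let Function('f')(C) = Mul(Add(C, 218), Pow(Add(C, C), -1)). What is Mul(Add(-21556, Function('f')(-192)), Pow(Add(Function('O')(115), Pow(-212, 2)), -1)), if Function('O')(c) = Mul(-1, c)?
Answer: Rational(-4138765, 8607168) ≈ -0.48085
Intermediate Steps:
Function('f')(C) = Mul(Rational(1, 2), Pow(C, -1), Add(218, C)) (Function('f')(C) = Mul(Add(218, C), Pow(Mul(2, C), -1)) = Mul(Add(218, C), Mul(Rational(1, 2), Pow(C, -1))) = Mul(Rational(1, 2), Pow(C, -1), Add(218, C)))
Mul(Add(-21556, Function('f')(-192)), Pow(Add(Function('O')(115), Pow(-212, 2)), -1)) = Mul(Add(-21556, Mul(Rational(1, 2), Pow(-192, -1), Add(218, -192))), Pow(Add(Mul(-1, 115), Pow(-212, 2)), -1)) = Mul(Add(-21556, Mul(Rational(1, 2), Rational(-1, 192), 26)), Pow(Add(-115, 44944), -1)) = Mul(Add(-21556, Rational(-13, 192)), Pow(44829, -1)) = Mul(Rational(-4138765, 192), Rational(1, 44829)) = Rational(-4138765, 8607168)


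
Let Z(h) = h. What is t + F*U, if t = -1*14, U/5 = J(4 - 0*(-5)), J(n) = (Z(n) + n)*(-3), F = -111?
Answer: 13306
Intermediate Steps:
J(n) = -6*n (J(n) = (n + n)*(-3) = (2*n)*(-3) = -6*n)
U = -120 (U = 5*(-6*(4 - 0*(-5))) = 5*(-6*(4 - 4*0)) = 5*(-6*(4 + 0)) = 5*(-6*4) = 5*(-24) = -120)
t = -14
t + F*U = -14 - 111*(-120) = -14 + 13320 = 13306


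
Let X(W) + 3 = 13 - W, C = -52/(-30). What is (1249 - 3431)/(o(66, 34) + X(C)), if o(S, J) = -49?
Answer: 32730/611 ≈ 53.568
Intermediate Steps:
C = 26/15 (C = -52*(-1/30) = 26/15 ≈ 1.7333)
X(W) = 10 - W (X(W) = -3 + (13 - W) = 10 - W)
(1249 - 3431)/(o(66, 34) + X(C)) = (1249 - 3431)/(-49 + (10 - 1*26/15)) = -2182/(-49 + (10 - 26/15)) = -2182/(-49 + 124/15) = -2182/(-611/15) = -2182*(-15/611) = 32730/611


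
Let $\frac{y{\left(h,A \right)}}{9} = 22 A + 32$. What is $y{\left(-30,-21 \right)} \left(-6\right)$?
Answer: $23220$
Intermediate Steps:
$y{\left(h,A \right)} = 288 + 198 A$ ($y{\left(h,A \right)} = 9 \left(22 A + 32\right) = 9 \left(32 + 22 A\right) = 288 + 198 A$)
$y{\left(-30,-21 \right)} \left(-6\right) = \left(288 + 198 \left(-21\right)\right) \left(-6\right) = \left(288 - 4158\right) \left(-6\right) = \left(-3870\right) \left(-6\right) = 23220$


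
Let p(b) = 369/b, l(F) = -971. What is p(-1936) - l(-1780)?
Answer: 1879487/1936 ≈ 970.81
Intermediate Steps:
p(-1936) - l(-1780) = 369/(-1936) - 1*(-971) = 369*(-1/1936) + 971 = -369/1936 + 971 = 1879487/1936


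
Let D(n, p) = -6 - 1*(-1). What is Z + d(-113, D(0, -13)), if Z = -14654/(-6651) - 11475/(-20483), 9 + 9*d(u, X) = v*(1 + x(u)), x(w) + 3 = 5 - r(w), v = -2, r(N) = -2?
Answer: 88876304/136232433 ≈ 0.65239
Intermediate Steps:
D(n, p) = -5 (D(n, p) = -6 + 1 = -5)
x(w) = 4 (x(w) = -3 + (5 - 1*(-2)) = -3 + (5 + 2) = -3 + 7 = 4)
d(u, X) = -19/9 (d(u, X) = -1 + (-2*(1 + 4))/9 = -1 + (-2*5)/9 = -1 + (1/9)*(-10) = -1 - 10/9 = -19/9)
Z = 376478107/136232433 (Z = -14654*(-1/6651) - 11475*(-1/20483) = 14654/6651 + 11475/20483 = 376478107/136232433 ≈ 2.7635)
Z + d(-113, D(0, -13)) = 376478107/136232433 - 19/9 = 88876304/136232433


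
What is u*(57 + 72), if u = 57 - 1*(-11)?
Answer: 8772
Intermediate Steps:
u = 68 (u = 57 + 11 = 68)
u*(57 + 72) = 68*(57 + 72) = 68*129 = 8772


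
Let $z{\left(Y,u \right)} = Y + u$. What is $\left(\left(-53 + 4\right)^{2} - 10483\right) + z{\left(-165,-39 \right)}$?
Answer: $-8286$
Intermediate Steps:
$\left(\left(-53 + 4\right)^{2} - 10483\right) + z{\left(-165,-39 \right)} = \left(\left(-53 + 4\right)^{2} - 10483\right) - 204 = \left(\left(-49\right)^{2} - 10483\right) - 204 = \left(2401 - 10483\right) - 204 = -8082 - 204 = -8286$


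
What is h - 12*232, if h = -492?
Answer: -3276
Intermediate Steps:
h - 12*232 = -492 - 12*232 = -492 - 2784 = -3276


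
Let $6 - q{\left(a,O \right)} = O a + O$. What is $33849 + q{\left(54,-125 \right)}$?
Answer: $40730$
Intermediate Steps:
$q{\left(a,O \right)} = 6 - O - O a$ ($q{\left(a,O \right)} = 6 - \left(O a + O\right) = 6 - \left(O + O a\right) = 6 - O - O a$)
$33849 + q{\left(54,-125 \right)} = 33849 - \left(-131 - 6750\right) = 33849 + \left(6 + 125 + 6750\right) = 33849 + 6881 = 40730$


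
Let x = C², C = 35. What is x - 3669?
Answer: -2444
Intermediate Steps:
x = 1225 (x = 35² = 1225)
x - 3669 = 1225 - 3669 = -2444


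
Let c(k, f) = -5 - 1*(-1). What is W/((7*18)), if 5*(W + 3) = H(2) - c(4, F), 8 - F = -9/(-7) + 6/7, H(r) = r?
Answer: -1/70 ≈ -0.014286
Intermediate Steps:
F = 41/7 (F = 8 - (-9/(-7) + 6/7) = 8 - (-9*(-⅐) + 6*(⅐)) = 8 - (9/7 + 6/7) = 8 - 1*15/7 = 8 - 15/7 = 41/7 ≈ 5.8571)
c(k, f) = -4 (c(k, f) = -5 + 1 = -4)
W = -9/5 (W = -3 + (2 - 1*(-4))/5 = -3 + (2 + 4)/5 = -3 + (⅕)*6 = -3 + 6/5 = -9/5 ≈ -1.8000)
W/((7*18)) = -9/(5*(7*18)) = -9/5/126 = -9/5*1/126 = -1/70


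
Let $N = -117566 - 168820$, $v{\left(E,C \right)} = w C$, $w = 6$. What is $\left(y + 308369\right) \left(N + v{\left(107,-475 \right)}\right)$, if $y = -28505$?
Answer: $-80946743904$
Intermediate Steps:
$v{\left(E,C \right)} = 6 C$
$N = -286386$ ($N = -117566 - 168820 = -286386$)
$\left(y + 308369\right) \left(N + v{\left(107,-475 \right)}\right) = \left(-28505 + 308369\right) \left(-286386 + 6 \left(-475\right)\right) = 279864 \left(-286386 - 2850\right) = 279864 \left(-289236\right) = -80946743904$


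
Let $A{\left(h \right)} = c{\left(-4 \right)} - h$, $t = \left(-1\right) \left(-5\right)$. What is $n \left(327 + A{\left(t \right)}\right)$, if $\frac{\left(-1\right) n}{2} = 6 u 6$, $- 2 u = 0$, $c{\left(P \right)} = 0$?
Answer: $0$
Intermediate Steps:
$u = 0$ ($u = \left(- \frac{1}{2}\right) 0 = 0$)
$t = 5$
$n = 0$ ($n = - 2 \cdot 6 \cdot 0 \cdot 6 = - 2 \cdot 0 \cdot 6 = \left(-2\right) 0 = 0$)
$A{\left(h \right)} = - h$ ($A{\left(h \right)} = 0 - h = - h$)
$n \left(327 + A{\left(t \right)}\right) = 0 \left(327 - 5\right) = 0 \cdot 322 = 0$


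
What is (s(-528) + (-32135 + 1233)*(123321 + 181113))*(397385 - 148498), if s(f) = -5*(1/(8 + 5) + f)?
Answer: -30438635884360103/13 ≈ -2.3414e+15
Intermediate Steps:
s(f) = -5/13 - 5*f (s(f) = -5*(1/13 + f) = -5/13 - 5*f)
(s(-528) + (-32135 + 1233)*(123321 + 181113))*(397385 - 148498) = ((-5/13 - 5*(-528)) + (-32135 + 1233)*(123321 + 181113))*(397385 - 148498) = ((-5/13 + 2640) - 30902*304434)*248887 = (34315/13 - 9407619468)*248887 = -122299018769/13*248887 = -30438635884360103/13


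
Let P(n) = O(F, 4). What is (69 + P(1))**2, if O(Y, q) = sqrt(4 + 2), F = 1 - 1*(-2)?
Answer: (69 + sqrt(6))**2 ≈ 5105.0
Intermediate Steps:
F = 3 (F = 1 + 2 = 3)
O(Y, q) = sqrt(6)
P(n) = sqrt(6)
(69 + P(1))**2 = (69 + sqrt(6))**2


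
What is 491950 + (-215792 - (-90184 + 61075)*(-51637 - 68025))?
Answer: -3482965000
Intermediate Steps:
491950 + (-215792 - (-90184 + 61075)*(-51637 - 68025)) = 491950 + (-215792 - (-29109)*(-119662)) = 491950 + (-215792 - 1*3483241158) = 491950 + (-215792 - 3483241158) = 491950 - 3483456950 = -3482965000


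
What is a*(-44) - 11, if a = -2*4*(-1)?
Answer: -363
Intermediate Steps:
a = 8 (a = -8*(-1) = 8)
a*(-44) - 11 = 8*(-44) - 11 = -352 - 11 = -363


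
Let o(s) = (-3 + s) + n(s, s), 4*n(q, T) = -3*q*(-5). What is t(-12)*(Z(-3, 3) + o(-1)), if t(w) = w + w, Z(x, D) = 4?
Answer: 90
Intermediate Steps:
n(q, T) = 15*q/4 (n(q, T) = (-3*q*(-5))/4 = (15*q)/4 = 15*q/4)
o(s) = -3 + 19*s/4 (o(s) = (-3 + s) + 15*s/4 = -3 + 19*s/4)
t(w) = 2*w
t(-12)*(Z(-3, 3) + o(-1)) = (2*(-12))*(4 + (-3 + (19/4)*(-1))) = -24*(4 + (-3 - 19/4)) = -24*(4 - 31/4) = -24*(-15/4) = 90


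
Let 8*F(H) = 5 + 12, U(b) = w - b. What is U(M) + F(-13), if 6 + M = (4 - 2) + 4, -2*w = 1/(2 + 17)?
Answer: 319/152 ≈ 2.0987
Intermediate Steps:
w = -1/38 (w = -1/(2*(2 + 17)) = -½/19 = -½*1/19 = -1/38 ≈ -0.026316)
M = 0 (M = -6 + ((4 - 2) + 4) = -6 + (2 + 4) = -6 + 6 = 0)
U(b) = -1/38 - b
F(H) = 17/8 (F(H) = (5 + 12)/8 = (⅛)*17 = 17/8)
U(M) + F(-13) = (-1/38 - 1*0) + 17/8 = (-1/38 + 0) + 17/8 = -1/38 + 17/8 = 319/152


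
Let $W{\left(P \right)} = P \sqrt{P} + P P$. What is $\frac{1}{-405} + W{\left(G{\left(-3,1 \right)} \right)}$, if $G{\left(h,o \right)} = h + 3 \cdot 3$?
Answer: $\frac{14579}{405} + 6 \sqrt{6} \approx 50.694$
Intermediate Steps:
$G{\left(h,o \right)} = 9 + h$ ($G{\left(h,o \right)} = h + 9 = 9 + h$)
$W{\left(P \right)} = P^{2} + P^{\frac{3}{2}}$ ($W{\left(P \right)} = P^{\frac{3}{2}} + P^{2} = P^{2} + P^{\frac{3}{2}}$)
$\frac{1}{-405} + W{\left(G{\left(-3,1 \right)} \right)} = \frac{1}{-405} + \left(\left(9 - 3\right)^{2} + \left(9 - 3\right)^{\frac{3}{2}}\right) = - \frac{1}{405} + \left(6^{2} + 6^{\frac{3}{2}}\right) = - \frac{1}{405} + \left(36 + 6 \sqrt{6}\right) = \frac{14579}{405} + 6 \sqrt{6}$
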